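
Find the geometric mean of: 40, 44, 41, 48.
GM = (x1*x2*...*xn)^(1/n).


Product = 40 × 44 × 41 × 48 = 3463680
GM = 3463680^(1/4) = 43.1404

GM = 43.1404


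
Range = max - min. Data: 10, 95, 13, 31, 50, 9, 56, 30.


Max = 95, Min = 9
Range = 95 - 9 = 86

Range = 86


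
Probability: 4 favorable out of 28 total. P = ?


P = 4/28 = 0.1429

P = 0.1429


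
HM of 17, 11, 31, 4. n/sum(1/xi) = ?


Sum of reciprocals = 1/17 + 1/11 + 1/31 + 1/4 = 0.431991
HM = 4/0.431991 = 9.2595

HM = 9.2595


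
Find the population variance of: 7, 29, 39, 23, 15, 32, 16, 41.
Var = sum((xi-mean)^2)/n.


Mean = 25.2500
Squared deviations: 333.0625, 14.0625, 189.0625, 5.0625, 105.0625, 45.5625, 85.5625, 248.0625
Sum = 1025.5000
Variance = 1025.5000/8 = 128.1875

Variance = 128.1875


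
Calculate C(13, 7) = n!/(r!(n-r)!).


C(13,7) = 13!/(7! × 6!)
= 6227020800/(5040 × 720)
= 1716

C(13,7) = 1716


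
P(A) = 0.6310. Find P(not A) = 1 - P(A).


P(not A) = 1 - 0.6310 = 0.3690

P(not A) = 0.3690


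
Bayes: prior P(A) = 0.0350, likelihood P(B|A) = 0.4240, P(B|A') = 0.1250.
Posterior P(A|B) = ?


P(B) = P(B|A)*P(A) + P(B|A')*P(A')
= 0.4240*0.0350 + 0.1250*0.9650
= 0.014840 + 0.120625 = 0.135465
P(A|B) = 0.014840/0.135465 = 0.1095

P(A|B) = 0.1095


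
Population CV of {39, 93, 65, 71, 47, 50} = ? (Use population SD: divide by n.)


Mean = 60.8333
SD = 17.9853
CV = (17.9853/60.8333)*100 = 29.5649%

CV = 29.5649%


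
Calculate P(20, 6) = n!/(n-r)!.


P(20,6) = 20!/14!
= 2432902008176640000/87178291200
= 27907200

P(20,6) = 27907200


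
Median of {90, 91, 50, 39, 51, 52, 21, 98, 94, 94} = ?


Sorted: 21, 39, 50, 51, 52, 90, 91, 94, 94, 98
n = 10 (even)
Middle values: 52 and 90
Median = (52+90)/2 = 71.0000

Median = 71.0000


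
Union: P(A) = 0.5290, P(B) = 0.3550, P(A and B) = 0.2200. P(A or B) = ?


P(A∪B) = 0.5290 + 0.3550 - 0.2200
= 0.8840 - 0.2200
= 0.6640

P(A∪B) = 0.6640


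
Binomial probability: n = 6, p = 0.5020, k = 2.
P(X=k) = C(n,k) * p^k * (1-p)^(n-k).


C(6,2) = 15
p^2 = 0.252004
(1-p)^4 = 0.061506
P = 15 * 0.252004 * 0.061506 = 0.2325

P(X=2) = 0.2325


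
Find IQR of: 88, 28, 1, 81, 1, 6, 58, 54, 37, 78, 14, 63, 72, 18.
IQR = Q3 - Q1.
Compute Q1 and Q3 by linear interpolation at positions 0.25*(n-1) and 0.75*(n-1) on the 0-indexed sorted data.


Sorted: 1, 1, 6, 14, 18, 28, 37, 54, 58, 63, 72, 78, 81, 88
Q1 (25th %ile) = 15.0000
Q3 (75th %ile) = 69.7500
IQR = 69.7500 - 15.0000 = 54.7500

IQR = 54.7500


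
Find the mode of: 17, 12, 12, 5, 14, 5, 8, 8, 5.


Frequencies: 5:3, 8:2, 12:2, 14:1, 17:1
Max frequency = 3
Mode = 5

Mode = 5


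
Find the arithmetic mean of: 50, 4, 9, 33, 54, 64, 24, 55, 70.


Sum = 50 + 4 + 9 + 33 + 54 + 64 + 24 + 55 + 70 = 363
n = 9
Mean = 363/9 = 40.3333

Mean = 40.3333


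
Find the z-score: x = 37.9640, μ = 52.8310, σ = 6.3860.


z = (37.9640 - 52.8310)/6.3860
= -14.8670/6.3860
= -2.3281

z = -2.3281


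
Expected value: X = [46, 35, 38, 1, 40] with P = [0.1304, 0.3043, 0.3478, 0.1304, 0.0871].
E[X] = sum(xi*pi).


E[X] = 46*0.1304 + 35*0.3043 + 38*0.3478 + 1*0.1304 + 40*0.0871
= 5.9984 + 10.6505 + 13.2164 + 0.1304 + 3.4840
= 33.4797

E[X] = 33.4797


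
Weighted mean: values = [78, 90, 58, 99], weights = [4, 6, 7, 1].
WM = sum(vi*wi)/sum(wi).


Numerator = 78*4 + 90*6 + 58*7 + 99*1 = 1357
Denominator = 4 + 6 + 7 + 1 = 18
WM = 1357/18 = 75.3889

WM = 75.3889


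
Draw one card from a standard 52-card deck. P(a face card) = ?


12 face cards in 52 cards
P = 12/52 = 0.2308

P = 0.2308


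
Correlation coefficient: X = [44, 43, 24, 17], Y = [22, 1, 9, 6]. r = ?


Mean X = 32.0000, Mean Y = 9.5000
SD X = 11.768602, SD Y = 7.762087
Cov = 28.250000
r = 28.250000/(11.768602*7.762087) = 0.3093

r = 0.3093


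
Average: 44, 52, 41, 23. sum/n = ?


Sum = 44 + 52 + 41 + 23 = 160
n = 4
Mean = 160/4 = 40.0000

Mean = 40.0000


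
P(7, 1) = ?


P(7,1) = 7!/6!
= 5040/720
= 7

P(7,1) = 7


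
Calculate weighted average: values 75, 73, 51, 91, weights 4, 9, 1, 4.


Numerator = 75*4 + 73*9 + 51*1 + 91*4 = 1372
Denominator = 4 + 9 + 1 + 4 = 18
WM = 1372/18 = 76.2222

WM = 76.2222


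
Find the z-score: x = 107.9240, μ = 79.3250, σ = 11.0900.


z = (107.9240 - 79.3250)/11.0900
= 28.5990/11.0900
= 2.5788

z = 2.5788


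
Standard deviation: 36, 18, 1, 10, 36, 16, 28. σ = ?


Mean = 20.7143
Variance = 150.4898
SD = sqrt(150.4898) = 12.2674

SD = 12.2674


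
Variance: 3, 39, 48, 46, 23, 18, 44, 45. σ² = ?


Mean = 33.2500
Squared deviations: 915.0625, 33.0625, 217.5625, 162.5625, 105.0625, 232.5625, 115.5625, 138.0625
Sum = 1919.5000
Variance = 1919.5000/8 = 239.9375

Variance = 239.9375


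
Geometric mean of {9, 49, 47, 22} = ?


Product = 9 × 49 × 47 × 22 = 455994
GM = 455994^(1/4) = 25.9860

GM = 25.9860


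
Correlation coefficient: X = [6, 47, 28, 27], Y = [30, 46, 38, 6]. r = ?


Mean X = 27.0000, Mean Y = 30.0000
SD X = 14.508618, SD Y = 14.966630
Cov = 82.000000
r = 82.000000/(14.508618*14.966630) = 0.3776

r = 0.3776


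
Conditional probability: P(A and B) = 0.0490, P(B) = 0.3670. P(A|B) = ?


P(A|B) = 0.0490/0.3670 = 0.1335

P(A|B) = 0.1335


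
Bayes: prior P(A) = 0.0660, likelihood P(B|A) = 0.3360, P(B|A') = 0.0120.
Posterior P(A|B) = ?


P(B) = P(B|A)*P(A) + P(B|A')*P(A')
= 0.3360*0.0660 + 0.0120*0.9340
= 0.022176 + 0.011208 = 0.033384
P(A|B) = 0.022176/0.033384 = 0.6643

P(A|B) = 0.6643


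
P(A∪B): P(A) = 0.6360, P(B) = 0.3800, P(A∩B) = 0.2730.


P(A∪B) = 0.6360 + 0.3800 - 0.2730
= 1.0160 - 0.2730
= 0.7430

P(A∪B) = 0.7430


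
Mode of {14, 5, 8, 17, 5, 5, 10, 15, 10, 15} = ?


Frequencies: 5:3, 8:1, 10:2, 14:1, 15:2, 17:1
Max frequency = 3
Mode = 5

Mode = 5


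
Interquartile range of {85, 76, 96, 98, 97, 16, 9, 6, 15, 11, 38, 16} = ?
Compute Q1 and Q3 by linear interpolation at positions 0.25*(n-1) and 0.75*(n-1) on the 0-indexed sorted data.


Sorted: 6, 9, 11, 15, 16, 16, 38, 76, 85, 96, 97, 98
Q1 (25th %ile) = 14.0000
Q3 (75th %ile) = 87.7500
IQR = 87.7500 - 14.0000 = 73.7500

IQR = 73.7500


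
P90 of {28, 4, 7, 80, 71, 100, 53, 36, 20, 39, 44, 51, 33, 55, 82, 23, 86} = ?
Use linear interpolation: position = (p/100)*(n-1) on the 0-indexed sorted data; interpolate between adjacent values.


Sorted: 4, 7, 20, 23, 28, 33, 36, 39, 44, 51, 53, 55, 71, 80, 82, 86, 100
n = 17
Index = 90/100 * 16 = 14.4000
Lower = data[14] = 82, Upper = data[15] = 86
P90 = 82 + 0.4000*(4) = 83.6000

P90 = 83.6000


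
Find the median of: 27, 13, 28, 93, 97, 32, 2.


Sorted: 2, 13, 27, 28, 32, 93, 97
n = 7 (odd)
Middle value = 28

Median = 28


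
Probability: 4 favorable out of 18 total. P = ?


P = 4/18 = 0.2222

P = 0.2222


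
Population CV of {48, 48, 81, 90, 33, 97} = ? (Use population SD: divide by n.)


Mean = 66.1667
SD = 24.1483
CV = (24.1483/66.1667)*100 = 36.4961%

CV = 36.4961%


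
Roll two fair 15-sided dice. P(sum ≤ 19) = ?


Total outcomes = 15×15 = 225
Favorable (sum ≤ 19): 159
P = 159/225 = 0.7067

P = 0.7067


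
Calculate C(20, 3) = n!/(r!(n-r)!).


C(20,3) = 20!/(3! × 17!)
= 2432902008176640000/(6 × 355687428096000)
= 1140

C(20,3) = 1140


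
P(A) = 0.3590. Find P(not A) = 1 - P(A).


P(not A) = 1 - 0.3590 = 0.6410

P(not A) = 0.6410


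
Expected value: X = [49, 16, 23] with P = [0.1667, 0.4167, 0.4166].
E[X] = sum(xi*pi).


E[X] = 49*0.1667 + 16*0.4167 + 23*0.4166
= 8.1683 + 6.6672 + 9.5818
= 24.4173

E[X] = 24.4173


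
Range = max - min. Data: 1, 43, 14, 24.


Max = 43, Min = 1
Range = 43 - 1 = 42

Range = 42


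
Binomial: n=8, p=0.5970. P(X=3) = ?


C(8,3) = 56
p^3 = 0.212776
(1-p)^5 = 0.010630
P = 56 * 0.212776 * 0.010630 = 0.1267

P(X=3) = 0.1267


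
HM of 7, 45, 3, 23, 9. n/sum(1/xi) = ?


Sum of reciprocals = 1/7 + 1/45 + 1/3 + 1/23 + 1/9 = 0.653002
HM = 5/0.653002 = 7.6569

HM = 7.6569


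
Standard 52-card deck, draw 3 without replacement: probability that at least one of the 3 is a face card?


P(at least one) = 1 - P(none)
P(none) = (40/52) × (39/51) × (38/50) = 0.447059
P(at least one) = 1 - 0.447059 = 0.5529

P = 0.5529


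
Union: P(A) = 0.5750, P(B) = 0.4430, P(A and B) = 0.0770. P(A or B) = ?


P(A∪B) = 0.5750 + 0.4430 - 0.0770
= 1.0180 - 0.0770
= 0.9410

P(A∪B) = 0.9410


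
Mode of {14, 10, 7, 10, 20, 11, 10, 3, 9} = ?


Frequencies: 3:1, 7:1, 9:1, 10:3, 11:1, 14:1, 20:1
Max frequency = 3
Mode = 10

Mode = 10


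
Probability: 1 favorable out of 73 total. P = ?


P = 1/73 = 0.0137

P = 0.0137


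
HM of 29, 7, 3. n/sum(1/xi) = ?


Sum of reciprocals = 1/29 + 1/7 + 1/3 = 0.510673
HM = 3/0.510673 = 5.8746

HM = 5.8746


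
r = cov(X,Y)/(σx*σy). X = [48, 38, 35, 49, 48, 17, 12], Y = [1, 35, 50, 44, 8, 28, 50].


Mean X = 35.2857, Mean Y = 30.8571
SD X = 14.119028, SD Y = 18.302448
Cov = -125.387755
r = -125.387755/(14.119028*18.302448) = -0.4852

r = -0.4852


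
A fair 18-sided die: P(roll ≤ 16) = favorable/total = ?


Favorable outcomes (roll ≤ 16): 16
Total outcomes = 18
P = 16/18 = 0.8889

P = 0.8889


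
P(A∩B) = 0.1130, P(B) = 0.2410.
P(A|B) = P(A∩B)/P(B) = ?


P(A|B) = 0.1130/0.2410 = 0.4689

P(A|B) = 0.4689


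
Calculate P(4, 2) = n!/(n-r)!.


P(4,2) = 4!/2!
= 24/2
= 12

P(4,2) = 12


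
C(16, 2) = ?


C(16,2) = 16!/(2! × 14!)
= 20922789888000/(2 × 87178291200)
= 120

C(16,2) = 120


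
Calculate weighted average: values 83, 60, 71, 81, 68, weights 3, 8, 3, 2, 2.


Numerator = 83*3 + 60*8 + 71*3 + 81*2 + 68*2 = 1240
Denominator = 3 + 8 + 3 + 2 + 2 = 18
WM = 1240/18 = 68.8889

WM = 68.8889


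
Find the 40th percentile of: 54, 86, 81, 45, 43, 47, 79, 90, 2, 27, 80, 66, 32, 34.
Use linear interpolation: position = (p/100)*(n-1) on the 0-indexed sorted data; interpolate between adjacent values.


Sorted: 2, 27, 32, 34, 43, 45, 47, 54, 66, 79, 80, 81, 86, 90
n = 14
Index = 40/100 * 13 = 5.2000
Lower = data[5] = 45, Upper = data[6] = 47
P40 = 45 + 0.2000*(2) = 45.4000

P40 = 45.4000


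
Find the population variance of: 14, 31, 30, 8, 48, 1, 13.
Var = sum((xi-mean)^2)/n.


Mean = 20.7143
Squared deviations: 45.0816, 105.7959, 86.2245, 161.6531, 744.5102, 388.6531, 59.5102
Sum = 1591.4286
Variance = 1591.4286/7 = 227.3469

Variance = 227.3469


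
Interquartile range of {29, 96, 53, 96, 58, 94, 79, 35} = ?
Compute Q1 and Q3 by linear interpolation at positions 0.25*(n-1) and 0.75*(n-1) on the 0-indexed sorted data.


Sorted: 29, 35, 53, 58, 79, 94, 96, 96
Q1 (25th %ile) = 48.5000
Q3 (75th %ile) = 94.5000
IQR = 94.5000 - 48.5000 = 46.0000

IQR = 46.0000


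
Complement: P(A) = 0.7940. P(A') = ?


P(not A) = 1 - 0.7940 = 0.2060

P(not A) = 0.2060


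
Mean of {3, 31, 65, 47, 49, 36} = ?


Sum = 3 + 31 + 65 + 47 + 49 + 36 = 231
n = 6
Mean = 231/6 = 38.5000

Mean = 38.5000


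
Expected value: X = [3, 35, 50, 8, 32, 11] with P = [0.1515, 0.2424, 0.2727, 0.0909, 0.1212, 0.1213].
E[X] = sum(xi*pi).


E[X] = 3*0.1515 + 35*0.2424 + 50*0.2727 + 8*0.0909 + 32*0.1212 + 11*0.1213
= 0.4545 + 8.4840 + 13.6350 + 0.7272 + 3.8784 + 1.3343
= 28.5134

E[X] = 28.5134


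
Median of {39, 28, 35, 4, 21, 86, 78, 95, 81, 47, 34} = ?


Sorted: 4, 21, 28, 34, 35, 39, 47, 78, 81, 86, 95
n = 11 (odd)
Middle value = 39

Median = 39


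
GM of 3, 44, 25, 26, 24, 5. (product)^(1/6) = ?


Product = 3 × 44 × 25 × 26 × 24 × 5 = 10296000
GM = 10296000^(1/6) = 14.7495

GM = 14.7495


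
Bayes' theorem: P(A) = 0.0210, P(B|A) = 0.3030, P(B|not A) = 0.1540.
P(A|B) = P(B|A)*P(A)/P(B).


P(B) = P(B|A)*P(A) + P(B|A')*P(A')
= 0.3030*0.0210 + 0.1540*0.9790
= 0.006363 + 0.150766 = 0.157129
P(A|B) = 0.006363/0.157129 = 0.0405

P(A|B) = 0.0405


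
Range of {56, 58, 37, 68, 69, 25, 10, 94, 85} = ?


Max = 94, Min = 10
Range = 94 - 10 = 84

Range = 84


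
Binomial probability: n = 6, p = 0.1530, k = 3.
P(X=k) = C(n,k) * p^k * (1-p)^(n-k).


C(6,3) = 20
p^3 = 0.003582
(1-p)^3 = 0.607645
P = 20 * 0.003582 * 0.607645 = 0.0435

P(X=3) = 0.0435


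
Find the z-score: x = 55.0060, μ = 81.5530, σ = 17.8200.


z = (55.0060 - 81.5530)/17.8200
= -26.5470/17.8200
= -1.4897

z = -1.4897


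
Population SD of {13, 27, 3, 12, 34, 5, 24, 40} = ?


Mean = 19.7500
Variance = 160.9375
SD = sqrt(160.9375) = 12.6861

SD = 12.6861


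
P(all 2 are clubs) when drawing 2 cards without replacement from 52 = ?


P(all clubs) = (13/52) × (12/51)
= 0.0588

P = 0.0588


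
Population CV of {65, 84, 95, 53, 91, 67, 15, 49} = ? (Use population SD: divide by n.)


Mean = 64.8750
SD = 24.5990
CV = (24.5990/64.8750)*100 = 37.9175%

CV = 37.9175%


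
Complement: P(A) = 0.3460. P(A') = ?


P(not A) = 1 - 0.3460 = 0.6540

P(not A) = 0.6540


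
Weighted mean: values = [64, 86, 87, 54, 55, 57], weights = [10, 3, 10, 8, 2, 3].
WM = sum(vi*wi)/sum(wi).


Numerator = 64*10 + 86*3 + 87*10 + 54*8 + 55*2 + 57*3 = 2481
Denominator = 10 + 3 + 10 + 8 + 2 + 3 = 36
WM = 2481/36 = 68.9167

WM = 68.9167


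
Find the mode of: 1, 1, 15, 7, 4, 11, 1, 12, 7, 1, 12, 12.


Frequencies: 1:4, 4:1, 7:2, 11:1, 12:3, 15:1
Max frequency = 4
Mode = 1

Mode = 1


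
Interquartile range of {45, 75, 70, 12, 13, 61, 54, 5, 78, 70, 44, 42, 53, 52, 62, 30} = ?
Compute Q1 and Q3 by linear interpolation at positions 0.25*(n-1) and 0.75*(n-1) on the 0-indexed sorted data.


Sorted: 5, 12, 13, 30, 42, 44, 45, 52, 53, 54, 61, 62, 70, 70, 75, 78
Q1 (25th %ile) = 39.0000
Q3 (75th %ile) = 64.0000
IQR = 64.0000 - 39.0000 = 25.0000

IQR = 25.0000


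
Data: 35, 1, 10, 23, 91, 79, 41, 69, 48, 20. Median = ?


Sorted: 1, 10, 20, 23, 35, 41, 48, 69, 79, 91
n = 10 (even)
Middle values: 35 and 41
Median = (35+41)/2 = 38.0000

Median = 38.0000


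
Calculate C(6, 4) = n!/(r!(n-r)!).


C(6,4) = 6!/(4! × 2!)
= 720/(24 × 2)
= 15

C(6,4) = 15


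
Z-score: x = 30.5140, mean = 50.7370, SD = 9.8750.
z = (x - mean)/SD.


z = (30.5140 - 50.7370)/9.8750
= -20.2230/9.8750
= -2.0479

z = -2.0479


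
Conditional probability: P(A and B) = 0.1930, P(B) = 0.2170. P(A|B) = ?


P(A|B) = 0.1930/0.2170 = 0.8894

P(A|B) = 0.8894


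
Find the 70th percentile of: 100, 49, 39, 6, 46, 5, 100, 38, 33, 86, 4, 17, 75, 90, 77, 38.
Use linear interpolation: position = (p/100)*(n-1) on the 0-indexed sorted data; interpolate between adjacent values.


Sorted: 4, 5, 6, 17, 33, 38, 38, 39, 46, 49, 75, 77, 86, 90, 100, 100
n = 16
Index = 70/100 * 15 = 10.5000
Lower = data[10] = 75, Upper = data[11] = 77
P70 = 75 + 0.5000*(2) = 76.0000

P70 = 76.0000


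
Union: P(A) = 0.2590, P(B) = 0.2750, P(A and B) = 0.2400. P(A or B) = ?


P(A∪B) = 0.2590 + 0.2750 - 0.2400
= 0.5340 - 0.2400
= 0.2940

P(A∪B) = 0.2940


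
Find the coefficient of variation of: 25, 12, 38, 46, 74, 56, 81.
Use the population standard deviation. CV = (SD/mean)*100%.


Mean = 47.4286
SD = 23.1631
CV = (23.1631/47.4286)*100 = 48.8379%

CV = 48.8379%


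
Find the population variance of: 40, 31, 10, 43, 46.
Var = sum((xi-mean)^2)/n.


Mean = 34.0000
Squared deviations: 36.0000, 9.0000, 576.0000, 81.0000, 144.0000
Sum = 846.0000
Variance = 846.0000/5 = 169.2000

Variance = 169.2000


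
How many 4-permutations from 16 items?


P(16,4) = 16!/12!
= 20922789888000/479001600
= 43680

P(16,4) = 43680


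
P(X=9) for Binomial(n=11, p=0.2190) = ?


C(11,9) = 55
p^9 = 1.158769e-06
(1-p)^2 = 0.609961
P = 55 * 1.158769e-06 * 0.609961 = 3.8874e-05

P(X=9) = 3.8874e-05


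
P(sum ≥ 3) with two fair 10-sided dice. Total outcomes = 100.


Total outcomes = 10×10 = 100
Favorable (sum ≥ 3): 99
P = 99/100 = 0.9900

P = 0.9900


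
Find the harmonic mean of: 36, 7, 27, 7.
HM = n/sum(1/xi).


Sum of reciprocals = 1/36 + 1/7 + 1/27 + 1/7 = 0.350529
HM = 4/0.350529 = 11.4113

HM = 11.4113


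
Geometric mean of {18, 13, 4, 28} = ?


Product = 18 × 13 × 4 × 28 = 26208
GM = 26208^(1/4) = 12.7236

GM = 12.7236


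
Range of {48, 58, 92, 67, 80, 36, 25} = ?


Max = 92, Min = 25
Range = 92 - 25 = 67

Range = 67


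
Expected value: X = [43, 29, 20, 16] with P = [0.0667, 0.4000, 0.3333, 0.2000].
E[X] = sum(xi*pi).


E[X] = 43*0.0667 + 29*0.4000 + 20*0.3333 + 16*0.2000
= 2.8681 + 11.6000 + 6.6660 + 3.2000
= 24.3341

E[X] = 24.3341


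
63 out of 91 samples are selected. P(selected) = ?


P = 63/91 = 0.6923

P = 0.6923


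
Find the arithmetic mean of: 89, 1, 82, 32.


Sum = 89 + 1 + 82 + 32 = 204
n = 4
Mean = 204/4 = 51.0000

Mean = 51.0000


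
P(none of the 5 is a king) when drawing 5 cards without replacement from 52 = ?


P(no kings) = (48/52) × (47/51) × (46/50) × (45/49) × (44/48)
= 0.6588

P = 0.6588


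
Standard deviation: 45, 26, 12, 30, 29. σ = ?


Mean = 28.4000
Variance = 110.6400
SD = sqrt(110.6400) = 10.5186

SD = 10.5186


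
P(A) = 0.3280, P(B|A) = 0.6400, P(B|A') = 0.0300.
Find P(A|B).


P(B) = P(B|A)*P(A) + P(B|A')*P(A')
= 0.6400*0.3280 + 0.0300*0.6720
= 0.209920 + 0.020160 = 0.230080
P(A|B) = 0.209920/0.230080 = 0.9124

P(A|B) = 0.9124


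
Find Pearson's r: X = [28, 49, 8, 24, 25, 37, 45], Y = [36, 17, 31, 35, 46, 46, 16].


Mean X = 30.8571, Mean Y = 32.4286
SD X = 12.977217, SD Y = 11.324526
Cov = -71.938776
r = -71.938776/(12.977217*11.324526) = -0.4895

r = -0.4895


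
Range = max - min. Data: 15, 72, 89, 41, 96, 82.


Max = 96, Min = 15
Range = 96 - 15 = 81

Range = 81


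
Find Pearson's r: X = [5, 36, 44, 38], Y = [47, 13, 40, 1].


Mean X = 30.7500, Mean Y = 25.2500
SD X = 15.155445, SD Y = 18.899405
Cov = -151.187500
r = -151.187500/(15.155445*18.899405) = -0.5278

r = -0.5278


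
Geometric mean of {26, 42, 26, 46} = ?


Product = 26 × 42 × 26 × 46 = 1306032
GM = 1306032^(1/4) = 33.8056

GM = 33.8056


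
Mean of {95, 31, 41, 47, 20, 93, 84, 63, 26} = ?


Sum = 95 + 31 + 41 + 47 + 20 + 93 + 84 + 63 + 26 = 500
n = 9
Mean = 500/9 = 55.5556

Mean = 55.5556


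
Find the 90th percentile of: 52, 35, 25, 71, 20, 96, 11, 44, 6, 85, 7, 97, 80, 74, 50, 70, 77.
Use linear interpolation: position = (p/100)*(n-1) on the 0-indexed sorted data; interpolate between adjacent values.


Sorted: 6, 7, 11, 20, 25, 35, 44, 50, 52, 70, 71, 74, 77, 80, 85, 96, 97
n = 17
Index = 90/100 * 16 = 14.4000
Lower = data[14] = 85, Upper = data[15] = 96
P90 = 85 + 0.4000*(11) = 89.4000

P90 = 89.4000


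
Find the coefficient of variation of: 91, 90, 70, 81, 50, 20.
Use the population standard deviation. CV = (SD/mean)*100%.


Mean = 67.0000
SD = 25.1926
CV = (25.1926/67.0000)*100 = 37.6009%

CV = 37.6009%


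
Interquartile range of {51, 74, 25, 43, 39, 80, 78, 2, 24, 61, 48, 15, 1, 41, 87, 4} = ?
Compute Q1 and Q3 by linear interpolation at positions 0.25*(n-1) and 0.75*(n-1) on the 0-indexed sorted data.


Sorted: 1, 2, 4, 15, 24, 25, 39, 41, 43, 48, 51, 61, 74, 78, 80, 87
Q1 (25th %ile) = 21.7500
Q3 (75th %ile) = 64.2500
IQR = 64.2500 - 21.7500 = 42.5000

IQR = 42.5000


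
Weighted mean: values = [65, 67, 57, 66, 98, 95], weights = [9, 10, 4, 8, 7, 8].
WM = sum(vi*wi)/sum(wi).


Numerator = 65*9 + 67*10 + 57*4 + 66*8 + 98*7 + 95*8 = 3457
Denominator = 9 + 10 + 4 + 8 + 7 + 8 = 46
WM = 3457/46 = 75.1522

WM = 75.1522


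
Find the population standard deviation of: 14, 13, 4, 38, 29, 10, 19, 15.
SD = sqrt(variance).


Mean = 17.7500
Variance = 103.9375
SD = sqrt(103.9375) = 10.1950

SD = 10.1950


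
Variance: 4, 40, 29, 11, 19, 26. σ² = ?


Mean = 21.5000
Squared deviations: 306.2500, 342.2500, 56.2500, 110.2500, 6.2500, 20.2500
Sum = 841.5000
Variance = 841.5000/6 = 140.2500

Variance = 140.2500


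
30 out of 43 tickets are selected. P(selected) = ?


P = 30/43 = 0.6977

P = 0.6977


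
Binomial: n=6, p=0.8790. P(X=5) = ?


C(6,5) = 6
p^5 = 0.524740
(1-p)^1 = 0.121000
P = 6 * 0.524740 * 0.121000 = 0.3810

P(X=5) = 0.3810


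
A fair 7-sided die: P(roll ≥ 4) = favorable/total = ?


Favorable outcomes (roll ≥ 4): 4
Total outcomes = 7
P = 4/7 = 0.5714

P = 0.5714


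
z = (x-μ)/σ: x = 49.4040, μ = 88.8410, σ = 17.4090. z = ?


z = (49.4040 - 88.8410)/17.4090
= -39.4370/17.4090
= -2.2653

z = -2.2653


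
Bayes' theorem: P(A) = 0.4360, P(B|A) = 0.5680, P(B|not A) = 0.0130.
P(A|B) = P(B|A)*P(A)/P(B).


P(B) = P(B|A)*P(A) + P(B|A')*P(A')
= 0.5680*0.4360 + 0.0130*0.5640
= 0.247648 + 0.007332 = 0.254980
P(A|B) = 0.247648/0.254980 = 0.9712

P(A|B) = 0.9712


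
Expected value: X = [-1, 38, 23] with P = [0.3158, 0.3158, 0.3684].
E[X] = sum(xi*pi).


E[X] = -1*0.3158 + 38*0.3158 + 23*0.3684
= -0.3158 + 12.0004 + 8.4732
= 20.1578

E[X] = 20.1578


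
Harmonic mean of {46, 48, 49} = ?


Sum of reciprocals = 1/46 + 1/48 + 1/49 = 0.062981
HM = 3/0.062981 = 47.6337

HM = 47.6337


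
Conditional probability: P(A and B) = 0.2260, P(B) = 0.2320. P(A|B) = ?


P(A|B) = 0.2260/0.2320 = 0.9741

P(A|B) = 0.9741


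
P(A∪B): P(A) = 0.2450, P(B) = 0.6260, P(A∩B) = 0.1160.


P(A∪B) = 0.2450 + 0.6260 - 0.1160
= 0.8710 - 0.1160
= 0.7550

P(A∪B) = 0.7550


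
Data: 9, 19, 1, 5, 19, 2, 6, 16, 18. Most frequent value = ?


Frequencies: 1:1, 2:1, 5:1, 6:1, 9:1, 16:1, 18:1, 19:2
Max frequency = 2
Mode = 19

Mode = 19


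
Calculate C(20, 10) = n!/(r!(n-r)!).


C(20,10) = 20!/(10! × 10!)
= 2432902008176640000/(3628800 × 3628800)
= 184756

C(20,10) = 184756


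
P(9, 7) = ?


P(9,7) = 9!/2!
= 362880/2
= 181440

P(9,7) = 181440


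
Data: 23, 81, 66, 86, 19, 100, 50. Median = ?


Sorted: 19, 23, 50, 66, 81, 86, 100
n = 7 (odd)
Middle value = 66

Median = 66


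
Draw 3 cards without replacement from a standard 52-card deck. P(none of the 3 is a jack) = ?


P(no jacks) = (48/52) × (47/51) × (46/50)
= 0.7826

P = 0.7826


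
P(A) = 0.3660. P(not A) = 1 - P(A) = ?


P(not A) = 1 - 0.3660 = 0.6340

P(not A) = 0.6340


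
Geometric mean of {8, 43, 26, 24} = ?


Product = 8 × 43 × 26 × 24 = 214656
GM = 214656^(1/4) = 21.5246

GM = 21.5246


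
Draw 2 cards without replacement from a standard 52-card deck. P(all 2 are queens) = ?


P(all queens) = (4/52) × (3/51)
= 0.0045

P = 0.0045


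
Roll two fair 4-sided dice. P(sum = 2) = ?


Total outcomes = 4×4 = 16
Favorable (sum = 2): 1
P = 1/16 = 0.0625

P = 0.0625


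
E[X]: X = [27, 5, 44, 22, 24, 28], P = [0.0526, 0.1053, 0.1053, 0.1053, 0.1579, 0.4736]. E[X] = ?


E[X] = 27*0.0526 + 5*0.1053 + 44*0.1053 + 22*0.1053 + 24*0.1579 + 28*0.4736
= 1.4202 + 0.5265 + 4.6332 + 2.3166 + 3.7896 + 13.2608
= 25.9469

E[X] = 25.9469


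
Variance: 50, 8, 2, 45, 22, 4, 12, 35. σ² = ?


Mean = 22.2500
Squared deviations: 770.0625, 203.0625, 410.0625, 517.5625, 0.0625, 333.0625, 105.0625, 162.5625
Sum = 2501.5000
Variance = 2501.5000/8 = 312.6875

Variance = 312.6875


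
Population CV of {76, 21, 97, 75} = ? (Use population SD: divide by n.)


Mean = 67.2500
SD = 28.1103
CV = (28.1103/67.2500)*100 = 41.7997%

CV = 41.7997%


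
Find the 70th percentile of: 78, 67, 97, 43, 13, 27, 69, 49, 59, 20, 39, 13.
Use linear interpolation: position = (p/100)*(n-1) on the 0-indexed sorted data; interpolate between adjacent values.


Sorted: 13, 13, 20, 27, 39, 43, 49, 59, 67, 69, 78, 97
n = 12
Index = 70/100 * 11 = 7.7000
Lower = data[7] = 59, Upper = data[8] = 67
P70 = 59 + 0.7000*(8) = 64.6000

P70 = 64.6000


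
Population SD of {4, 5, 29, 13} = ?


Mean = 12.7500
Variance = 100.1875
SD = sqrt(100.1875) = 10.0094

SD = 10.0094


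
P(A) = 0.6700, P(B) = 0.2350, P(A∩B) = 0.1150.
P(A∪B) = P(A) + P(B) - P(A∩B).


P(A∪B) = 0.6700 + 0.2350 - 0.1150
= 0.9050 - 0.1150
= 0.7900

P(A∪B) = 0.7900


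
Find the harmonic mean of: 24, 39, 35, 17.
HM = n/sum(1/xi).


Sum of reciprocals = 1/24 + 1/39 + 1/35 + 1/17 = 0.154703
HM = 4/0.154703 = 25.8561

HM = 25.8561


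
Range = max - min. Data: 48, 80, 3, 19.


Max = 80, Min = 3
Range = 80 - 3 = 77

Range = 77


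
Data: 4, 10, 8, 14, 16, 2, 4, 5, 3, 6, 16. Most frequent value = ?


Frequencies: 2:1, 3:1, 4:2, 5:1, 6:1, 8:1, 10:1, 14:1, 16:2
Max frequency = 2
Mode = 4, 16

Mode = 4, 16


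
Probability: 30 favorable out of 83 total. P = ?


P = 30/83 = 0.3614

P = 0.3614


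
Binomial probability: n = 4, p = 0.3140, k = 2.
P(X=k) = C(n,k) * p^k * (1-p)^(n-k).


C(4,2) = 6
p^2 = 0.098596
(1-p)^2 = 0.470596
P = 6 * 0.098596 * 0.470596 = 0.2784

P(X=2) = 0.2784


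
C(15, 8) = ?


C(15,8) = 15!/(8! × 7!)
= 1307674368000/(40320 × 5040)
= 6435

C(15,8) = 6435


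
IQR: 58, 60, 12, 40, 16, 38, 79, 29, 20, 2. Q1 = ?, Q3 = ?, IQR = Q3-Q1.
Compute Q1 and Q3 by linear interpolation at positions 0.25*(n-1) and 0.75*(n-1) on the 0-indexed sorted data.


Sorted: 2, 12, 16, 20, 29, 38, 40, 58, 60, 79
Q1 (25th %ile) = 17.0000
Q3 (75th %ile) = 53.5000
IQR = 53.5000 - 17.0000 = 36.5000

IQR = 36.5000


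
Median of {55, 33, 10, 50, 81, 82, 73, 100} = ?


Sorted: 10, 33, 50, 55, 73, 81, 82, 100
n = 8 (even)
Middle values: 55 and 73
Median = (55+73)/2 = 64.0000

Median = 64.0000


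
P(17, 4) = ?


P(17,4) = 17!/13!
= 355687428096000/6227020800
= 57120

P(17,4) = 57120


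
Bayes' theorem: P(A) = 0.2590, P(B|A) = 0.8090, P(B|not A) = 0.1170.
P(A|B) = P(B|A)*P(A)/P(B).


P(B) = P(B|A)*P(A) + P(B|A')*P(A')
= 0.8090*0.2590 + 0.1170*0.7410
= 0.209531 + 0.086697 = 0.296228
P(A|B) = 0.209531/0.296228 = 0.7073

P(A|B) = 0.7073


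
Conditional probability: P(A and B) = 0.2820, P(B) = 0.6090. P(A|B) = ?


P(A|B) = 0.2820/0.6090 = 0.4631

P(A|B) = 0.4631


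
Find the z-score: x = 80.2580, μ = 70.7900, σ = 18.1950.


z = (80.2580 - 70.7900)/18.1950
= 9.4680/18.1950
= 0.5204

z = 0.5204


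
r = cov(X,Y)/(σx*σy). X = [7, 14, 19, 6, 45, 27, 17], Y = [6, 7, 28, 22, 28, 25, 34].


Mean X = 19.2857, Mean Y = 21.4286
SD X = 12.429392, SD Y = 10.026496
Cov = 60.591837
r = 60.591837/(12.429392*10.026496) = 0.4862

r = 0.4862


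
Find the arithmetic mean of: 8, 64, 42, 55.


Sum = 8 + 64 + 42 + 55 = 169
n = 4
Mean = 169/4 = 42.2500

Mean = 42.2500


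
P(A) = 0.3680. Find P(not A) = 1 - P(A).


P(not A) = 1 - 0.3680 = 0.6320

P(not A) = 0.6320


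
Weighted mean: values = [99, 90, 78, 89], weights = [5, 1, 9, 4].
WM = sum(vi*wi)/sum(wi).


Numerator = 99*5 + 90*1 + 78*9 + 89*4 = 1643
Denominator = 5 + 1 + 9 + 4 = 19
WM = 1643/19 = 86.4737

WM = 86.4737


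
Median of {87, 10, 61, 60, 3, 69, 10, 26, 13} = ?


Sorted: 3, 10, 10, 13, 26, 60, 61, 69, 87
n = 9 (odd)
Middle value = 26

Median = 26


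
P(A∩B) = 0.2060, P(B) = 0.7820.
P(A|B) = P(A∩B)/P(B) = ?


P(A|B) = 0.2060/0.7820 = 0.2634

P(A|B) = 0.2634


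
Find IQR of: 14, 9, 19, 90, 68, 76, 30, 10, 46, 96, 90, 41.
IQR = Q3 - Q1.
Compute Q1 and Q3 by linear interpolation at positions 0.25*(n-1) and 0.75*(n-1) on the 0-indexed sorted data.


Sorted: 9, 10, 14, 19, 30, 41, 46, 68, 76, 90, 90, 96
Q1 (25th %ile) = 17.7500
Q3 (75th %ile) = 79.5000
IQR = 79.5000 - 17.7500 = 61.7500

IQR = 61.7500


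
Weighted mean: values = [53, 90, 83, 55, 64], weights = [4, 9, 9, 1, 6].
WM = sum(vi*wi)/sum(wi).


Numerator = 53*4 + 90*9 + 83*9 + 55*1 + 64*6 = 2208
Denominator = 4 + 9 + 9 + 1 + 6 = 29
WM = 2208/29 = 76.1379

WM = 76.1379


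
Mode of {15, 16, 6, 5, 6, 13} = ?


Frequencies: 5:1, 6:2, 13:1, 15:1, 16:1
Max frequency = 2
Mode = 6

Mode = 6


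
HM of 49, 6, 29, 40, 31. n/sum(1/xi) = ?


Sum of reciprocals = 1/49 + 1/6 + 1/29 + 1/40 + 1/31 = 0.278816
HM = 5/0.278816 = 17.9330

HM = 17.9330


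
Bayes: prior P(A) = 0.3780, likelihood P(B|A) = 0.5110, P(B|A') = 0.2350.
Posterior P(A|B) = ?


P(B) = P(B|A)*P(A) + P(B|A')*P(A')
= 0.5110*0.3780 + 0.2350*0.6220
= 0.193158 + 0.146170 = 0.339328
P(A|B) = 0.193158/0.339328 = 0.5692

P(A|B) = 0.5692


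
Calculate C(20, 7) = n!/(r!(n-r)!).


C(20,7) = 20!/(7! × 13!)
= 2432902008176640000/(5040 × 6227020800)
= 77520

C(20,7) = 77520


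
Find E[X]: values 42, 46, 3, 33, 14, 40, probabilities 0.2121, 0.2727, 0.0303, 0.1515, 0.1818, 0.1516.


E[X] = 42*0.2121 + 46*0.2727 + 3*0.0303 + 33*0.1515 + 14*0.1818 + 40*0.1516
= 8.9082 + 12.5442 + 0.0909 + 4.9995 + 2.5452 + 6.0640
= 35.1520

E[X] = 35.1520


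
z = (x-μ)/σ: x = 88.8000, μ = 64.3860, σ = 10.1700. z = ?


z = (88.8000 - 64.3860)/10.1700
= 24.4140/10.1700
= 2.4006

z = 2.4006


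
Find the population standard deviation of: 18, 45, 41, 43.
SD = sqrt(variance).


Mean = 36.7500
Variance = 119.1875
SD = sqrt(119.1875) = 10.9173

SD = 10.9173


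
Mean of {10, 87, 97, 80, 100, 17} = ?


Sum = 10 + 87 + 97 + 80 + 100 + 17 = 391
n = 6
Mean = 391/6 = 65.1667

Mean = 65.1667


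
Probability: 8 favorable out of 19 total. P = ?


P = 8/19 = 0.4211

P = 0.4211


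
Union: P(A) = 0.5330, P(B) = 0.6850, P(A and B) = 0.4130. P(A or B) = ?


P(A∪B) = 0.5330 + 0.6850 - 0.4130
= 1.2180 - 0.4130
= 0.8050

P(A∪B) = 0.8050


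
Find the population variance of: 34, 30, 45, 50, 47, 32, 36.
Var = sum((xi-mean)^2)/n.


Mean = 39.1429
Squared deviations: 26.4490, 83.5918, 34.3061, 117.8776, 61.7347, 51.0204, 9.8776
Sum = 384.8571
Variance = 384.8571/7 = 54.9796

Variance = 54.9796


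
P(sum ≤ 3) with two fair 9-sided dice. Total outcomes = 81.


Total outcomes = 9×9 = 81
Favorable (sum ≤ 3): 3
P = 3/81 = 0.0370

P = 0.0370


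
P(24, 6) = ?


P(24,6) = 24!/18!
= 620448401733239439360000/6402373705728000
= 96909120

P(24,6) = 96909120


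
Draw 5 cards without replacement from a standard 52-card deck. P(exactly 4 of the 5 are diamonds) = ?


Hypergeometric: P(X=4) = C(13,4)·C(39,1) / C(52,5)
= 715 × 39 / 2598960
= 27885/2598960 = 0.0107

P = 0.0107


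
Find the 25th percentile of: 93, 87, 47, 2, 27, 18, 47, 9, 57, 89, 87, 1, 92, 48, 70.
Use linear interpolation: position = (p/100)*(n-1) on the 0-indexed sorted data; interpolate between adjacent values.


Sorted: 1, 2, 9, 18, 27, 47, 47, 48, 57, 70, 87, 87, 89, 92, 93
n = 15
Index = 25/100 * 14 = 3.5000
Lower = data[3] = 18, Upper = data[4] = 27
P25 = 18 + 0.5000*(9) = 22.5000

P25 = 22.5000


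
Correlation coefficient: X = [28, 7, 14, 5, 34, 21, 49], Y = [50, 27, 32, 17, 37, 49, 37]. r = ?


Mean X = 22.5714, Mean Y = 35.5714
SD X = 14.568627, SD Y = 10.847740
Cov = 85.959184
r = 85.959184/(14.568627*10.847740) = 0.5439

r = 0.5439


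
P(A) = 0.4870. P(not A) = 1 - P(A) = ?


P(not A) = 1 - 0.4870 = 0.5130

P(not A) = 0.5130


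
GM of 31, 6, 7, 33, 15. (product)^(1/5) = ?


Product = 31 × 6 × 7 × 33 × 15 = 644490
GM = 644490^(1/5) = 14.5159

GM = 14.5159


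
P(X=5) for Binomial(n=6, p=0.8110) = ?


C(6,5) = 6
p^5 = 0.350836
(1-p)^1 = 0.189000
P = 6 * 0.350836 * 0.189000 = 0.3978

P(X=5) = 0.3978


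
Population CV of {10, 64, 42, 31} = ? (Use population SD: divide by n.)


Mean = 36.7500
SD = 19.4856
CV = (19.4856/36.7500)*100 = 53.0220%

CV = 53.0220%


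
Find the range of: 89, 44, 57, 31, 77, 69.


Max = 89, Min = 31
Range = 89 - 31 = 58

Range = 58


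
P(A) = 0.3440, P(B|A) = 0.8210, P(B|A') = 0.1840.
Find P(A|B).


P(B) = P(B|A)*P(A) + P(B|A')*P(A')
= 0.8210*0.3440 + 0.1840*0.6560
= 0.282424 + 0.120704 = 0.403128
P(A|B) = 0.282424/0.403128 = 0.7006

P(A|B) = 0.7006


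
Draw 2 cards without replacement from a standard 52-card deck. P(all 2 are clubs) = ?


P(all clubs) = (13/52) × (12/51)
= 0.0588

P = 0.0588


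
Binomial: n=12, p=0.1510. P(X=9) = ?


C(12,9) = 220
p^9 = 4.081244e-08
(1-p)^3 = 0.611960
P = 220 * 4.081244e-08 * 0.611960 = 5.4946e-06

P(X=9) = 5.4946e-06


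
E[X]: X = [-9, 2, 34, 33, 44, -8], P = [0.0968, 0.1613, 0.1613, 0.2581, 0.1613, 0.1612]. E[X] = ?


E[X] = -9*0.0968 + 2*0.1613 + 34*0.1613 + 33*0.2581 + 44*0.1613 - 8*0.1612
= -0.8712 + 0.3226 + 5.4842 + 8.5173 + 7.0972 - 1.2896
= 19.2605

E[X] = 19.2605


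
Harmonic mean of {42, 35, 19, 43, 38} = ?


Sum of reciprocals = 1/42 + 1/35 + 1/19 + 1/43 + 1/38 = 0.154584
HM = 5/0.154584 = 32.3448

HM = 32.3448


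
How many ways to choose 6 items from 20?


C(20,6) = 20!/(6! × 14!)
= 2432902008176640000/(720 × 87178291200)
= 38760

C(20,6) = 38760


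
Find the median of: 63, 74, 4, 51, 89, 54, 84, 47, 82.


Sorted: 4, 47, 51, 54, 63, 74, 82, 84, 89
n = 9 (odd)
Middle value = 63

Median = 63


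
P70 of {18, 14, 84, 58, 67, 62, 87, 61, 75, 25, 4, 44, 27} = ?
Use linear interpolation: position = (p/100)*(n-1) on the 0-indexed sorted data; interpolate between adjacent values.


Sorted: 4, 14, 18, 25, 27, 44, 58, 61, 62, 67, 75, 84, 87
n = 13
Index = 70/100 * 12 = 8.4000
Lower = data[8] = 62, Upper = data[9] = 67
P70 = 62 + 0.4000*(5) = 64.0000

P70 = 64.0000


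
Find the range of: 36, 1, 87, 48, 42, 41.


Max = 87, Min = 1
Range = 87 - 1 = 86

Range = 86


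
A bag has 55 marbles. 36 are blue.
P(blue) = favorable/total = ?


P = 36/55 = 0.6545

P = 0.6545


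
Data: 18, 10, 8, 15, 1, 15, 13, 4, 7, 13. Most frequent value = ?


Frequencies: 1:1, 4:1, 7:1, 8:1, 10:1, 13:2, 15:2, 18:1
Max frequency = 2
Mode = 13, 15

Mode = 13, 15


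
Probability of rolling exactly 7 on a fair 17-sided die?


Favorable outcomes (roll = 7): 1
Total outcomes = 17
P = 1/17 = 0.0588

P = 0.0588


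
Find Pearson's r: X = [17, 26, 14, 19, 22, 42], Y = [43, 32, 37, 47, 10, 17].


Mean X = 23.3333, Mean Y = 31.0000
SD X = 9.159088, SD Y = 13.379088
Cov = -72.000000
r = -72.000000/(9.159088*13.379088) = -0.5876

r = -0.5876


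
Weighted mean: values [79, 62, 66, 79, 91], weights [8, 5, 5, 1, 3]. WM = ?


Numerator = 79*8 + 62*5 + 66*5 + 79*1 + 91*3 = 1624
Denominator = 8 + 5 + 5 + 1 + 3 = 22
WM = 1624/22 = 73.8182

WM = 73.8182


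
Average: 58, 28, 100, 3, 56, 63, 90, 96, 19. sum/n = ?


Sum = 58 + 28 + 100 + 3 + 56 + 63 + 90 + 96 + 19 = 513
n = 9
Mean = 513/9 = 57.0000

Mean = 57.0000


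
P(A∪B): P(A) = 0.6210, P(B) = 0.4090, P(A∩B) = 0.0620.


P(A∪B) = 0.6210 + 0.4090 - 0.0620
= 1.0300 - 0.0620
= 0.9680

P(A∪B) = 0.9680


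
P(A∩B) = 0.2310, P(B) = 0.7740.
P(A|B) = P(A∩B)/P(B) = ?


P(A|B) = 0.2310/0.7740 = 0.2984

P(A|B) = 0.2984


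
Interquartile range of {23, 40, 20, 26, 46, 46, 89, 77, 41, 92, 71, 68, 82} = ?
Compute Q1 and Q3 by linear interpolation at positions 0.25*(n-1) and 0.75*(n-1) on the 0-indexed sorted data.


Sorted: 20, 23, 26, 40, 41, 46, 46, 68, 71, 77, 82, 89, 92
Q1 (25th %ile) = 40.0000
Q3 (75th %ile) = 77.0000
IQR = 77.0000 - 40.0000 = 37.0000

IQR = 37.0000


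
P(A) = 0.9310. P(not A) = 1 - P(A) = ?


P(not A) = 1 - 0.9310 = 0.0690

P(not A) = 0.0690


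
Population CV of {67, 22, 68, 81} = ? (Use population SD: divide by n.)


Mean = 59.5000
SD = 22.3439
CV = (22.3439/59.5000)*100 = 37.5528%

CV = 37.5528%


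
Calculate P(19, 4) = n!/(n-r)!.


P(19,4) = 19!/15!
= 121645100408832000/1307674368000
= 93024

P(19,4) = 93024


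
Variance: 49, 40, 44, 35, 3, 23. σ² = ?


Mean = 32.3333
Squared deviations: 277.7778, 58.7778, 136.1111, 7.1111, 860.4444, 87.1111
Sum = 1427.3333
Variance = 1427.3333/6 = 237.8889

Variance = 237.8889


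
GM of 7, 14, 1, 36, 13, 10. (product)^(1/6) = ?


Product = 7 × 14 × 1 × 36 × 13 × 10 = 458640
GM = 458640^(1/6) = 8.7817

GM = 8.7817


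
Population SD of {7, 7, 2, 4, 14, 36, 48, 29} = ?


Mean = 18.3750
Variance = 256.7344
SD = sqrt(256.7344) = 16.0229

SD = 16.0229


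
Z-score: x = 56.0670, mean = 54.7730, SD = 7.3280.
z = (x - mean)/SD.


z = (56.0670 - 54.7730)/7.3280
= 1.2940/7.3280
= 0.1766

z = 0.1766


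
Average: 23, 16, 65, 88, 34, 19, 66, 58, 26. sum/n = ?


Sum = 23 + 16 + 65 + 88 + 34 + 19 + 66 + 58 + 26 = 395
n = 9
Mean = 395/9 = 43.8889

Mean = 43.8889


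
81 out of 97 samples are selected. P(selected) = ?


P = 81/97 = 0.8351

P = 0.8351


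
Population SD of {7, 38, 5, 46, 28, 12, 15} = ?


Mean = 21.5714
Variance = 218.5306
SD = sqrt(218.5306) = 14.7828

SD = 14.7828


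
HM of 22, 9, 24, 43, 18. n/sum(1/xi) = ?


Sum of reciprocals = 1/22 + 1/9 + 1/24 + 1/43 + 1/18 = 0.277044
HM = 5/0.277044 = 18.0477

HM = 18.0477


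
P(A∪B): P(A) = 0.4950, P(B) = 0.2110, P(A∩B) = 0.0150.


P(A∪B) = 0.4950 + 0.2110 - 0.0150
= 0.7060 - 0.0150
= 0.6910

P(A∪B) = 0.6910


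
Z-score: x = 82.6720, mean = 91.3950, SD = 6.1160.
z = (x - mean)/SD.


z = (82.6720 - 91.3950)/6.1160
= -8.7230/6.1160
= -1.4263

z = -1.4263


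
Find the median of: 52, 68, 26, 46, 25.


Sorted: 25, 26, 46, 52, 68
n = 5 (odd)
Middle value = 46

Median = 46


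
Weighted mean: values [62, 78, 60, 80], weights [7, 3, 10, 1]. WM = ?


Numerator = 62*7 + 78*3 + 60*10 + 80*1 = 1348
Denominator = 7 + 3 + 10 + 1 = 21
WM = 1348/21 = 64.1905

WM = 64.1905


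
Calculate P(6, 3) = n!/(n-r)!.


P(6,3) = 6!/3!
= 720/6
= 120

P(6,3) = 120


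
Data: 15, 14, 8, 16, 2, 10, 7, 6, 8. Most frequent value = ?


Frequencies: 2:1, 6:1, 7:1, 8:2, 10:1, 14:1, 15:1, 16:1
Max frequency = 2
Mode = 8

Mode = 8


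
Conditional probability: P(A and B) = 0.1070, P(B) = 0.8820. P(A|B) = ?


P(A|B) = 0.1070/0.8820 = 0.1213

P(A|B) = 0.1213


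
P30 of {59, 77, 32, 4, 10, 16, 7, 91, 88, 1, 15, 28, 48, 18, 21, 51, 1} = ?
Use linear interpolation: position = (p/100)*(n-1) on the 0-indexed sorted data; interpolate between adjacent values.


Sorted: 1, 1, 4, 7, 10, 15, 16, 18, 21, 28, 32, 48, 51, 59, 77, 88, 91
n = 17
Index = 30/100 * 16 = 4.8000
Lower = data[4] = 10, Upper = data[5] = 15
P30 = 10 + 0.8000*(5) = 14.0000

P30 = 14.0000


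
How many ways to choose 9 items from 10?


C(10,9) = 10!/(9! × 1!)
= 3628800/(362880 × 1)
= 10

C(10,9) = 10


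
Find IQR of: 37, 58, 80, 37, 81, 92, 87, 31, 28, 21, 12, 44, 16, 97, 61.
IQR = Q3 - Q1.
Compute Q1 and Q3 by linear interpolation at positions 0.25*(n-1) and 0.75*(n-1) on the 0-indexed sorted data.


Sorted: 12, 16, 21, 28, 31, 37, 37, 44, 58, 61, 80, 81, 87, 92, 97
Q1 (25th %ile) = 29.5000
Q3 (75th %ile) = 80.5000
IQR = 80.5000 - 29.5000 = 51.0000

IQR = 51.0000


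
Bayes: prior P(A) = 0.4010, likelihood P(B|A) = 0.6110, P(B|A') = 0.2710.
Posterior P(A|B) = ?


P(B) = P(B|A)*P(A) + P(B|A')*P(A')
= 0.6110*0.4010 + 0.2710*0.5990
= 0.245011 + 0.162329 = 0.407340
P(A|B) = 0.245011/0.407340 = 0.6015

P(A|B) = 0.6015


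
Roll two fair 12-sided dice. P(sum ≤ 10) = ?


Total outcomes = 12×12 = 144
Favorable (sum ≤ 10): 45
P = 45/144 = 0.3125

P = 0.3125


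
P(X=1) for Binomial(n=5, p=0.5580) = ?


C(5,1) = 5
p^1 = 0.558000
(1-p)^4 = 0.038167
P = 5 * 0.558000 * 0.038167 = 0.1065

P(X=1) = 0.1065


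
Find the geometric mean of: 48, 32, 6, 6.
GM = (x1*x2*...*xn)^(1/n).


Product = 48 × 32 × 6 × 6 = 55296
GM = 55296^(1/4) = 15.3346

GM = 15.3346


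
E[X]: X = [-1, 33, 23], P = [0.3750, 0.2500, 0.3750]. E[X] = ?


E[X] = -1*0.3750 + 33*0.2500 + 23*0.3750
= -0.3750 + 8.2500 + 8.6250
= 16.5000

E[X] = 16.5000


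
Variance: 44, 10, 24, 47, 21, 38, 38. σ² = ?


Mean = 31.7143
Squared deviations: 150.9388, 471.5102, 59.5102, 233.6531, 114.7959, 39.5102, 39.5102
Sum = 1109.4286
Variance = 1109.4286/7 = 158.4898

Variance = 158.4898


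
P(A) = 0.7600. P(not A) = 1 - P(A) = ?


P(not A) = 1 - 0.7600 = 0.2400

P(not A) = 0.2400


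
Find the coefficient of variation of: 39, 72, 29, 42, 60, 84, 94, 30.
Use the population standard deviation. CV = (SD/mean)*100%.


Mean = 56.2500
SD = 23.4241
CV = (23.4241/56.2500)*100 = 41.6428%

CV = 41.6428%
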